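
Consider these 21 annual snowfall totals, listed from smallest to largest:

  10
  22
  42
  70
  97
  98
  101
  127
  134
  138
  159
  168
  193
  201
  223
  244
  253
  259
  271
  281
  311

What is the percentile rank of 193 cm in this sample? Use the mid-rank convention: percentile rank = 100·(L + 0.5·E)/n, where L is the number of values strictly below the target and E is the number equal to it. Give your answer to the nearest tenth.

59.5

Count below 193: L = 12; count equal: E = 1; n = 21.
Percentile rank = 100·(12 + 0.5·1)/21 = 100·12.5/21 = 59.52.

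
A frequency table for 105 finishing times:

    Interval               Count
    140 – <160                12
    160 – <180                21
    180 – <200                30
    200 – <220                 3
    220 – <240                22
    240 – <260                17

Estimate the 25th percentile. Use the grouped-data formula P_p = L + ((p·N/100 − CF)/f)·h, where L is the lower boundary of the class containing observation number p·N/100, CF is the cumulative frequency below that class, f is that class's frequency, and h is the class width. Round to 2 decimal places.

173.57

N = 105; target position k = 25/100 · 105 = 26.25.
Cumulative frequencies: 12, 33, 63, 66, 88, 105.
Observation 26.25 falls in the class 160 – <180.
L = 160, CF = 12, f = 21, h = 20.
P25 = 160 + ((26.25 − 12)/21)·20 = 160 + 13.5714 = 173.571.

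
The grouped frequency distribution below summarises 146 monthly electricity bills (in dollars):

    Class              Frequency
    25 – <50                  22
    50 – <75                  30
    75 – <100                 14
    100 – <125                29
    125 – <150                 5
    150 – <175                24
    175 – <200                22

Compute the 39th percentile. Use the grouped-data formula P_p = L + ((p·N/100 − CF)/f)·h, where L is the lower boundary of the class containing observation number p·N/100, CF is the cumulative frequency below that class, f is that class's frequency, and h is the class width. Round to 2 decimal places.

83.82

N = 146; target position k = 39/100 · 146 = 56.94.
Cumulative frequencies: 22, 52, 66, 95, 100, 124, 146.
Observation 56.94 falls in the class 75 – <100.
L = 75, CF = 52, f = 14, h = 25.
P39 = 75 + ((56.94 − 52)/14)·25 = 75 + 8.82143 = 83.8214.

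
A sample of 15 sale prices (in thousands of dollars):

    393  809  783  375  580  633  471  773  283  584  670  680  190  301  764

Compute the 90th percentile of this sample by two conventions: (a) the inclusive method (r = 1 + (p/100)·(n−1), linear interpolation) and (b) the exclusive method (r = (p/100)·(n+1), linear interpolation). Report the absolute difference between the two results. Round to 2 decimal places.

Sorted: 190, 283, 301, 375, 393, 471, 580, 584, 633, 670, 680, 764, 773, 783, 809.
n = 15.
(a) r = 13.6; between ranks 13 (773) and 14 (783): 779.
(b) r = 14.4; between ranks 14 (783) and 15 (809): 793.4.
|779 − 793.4| = 14.4.

14.40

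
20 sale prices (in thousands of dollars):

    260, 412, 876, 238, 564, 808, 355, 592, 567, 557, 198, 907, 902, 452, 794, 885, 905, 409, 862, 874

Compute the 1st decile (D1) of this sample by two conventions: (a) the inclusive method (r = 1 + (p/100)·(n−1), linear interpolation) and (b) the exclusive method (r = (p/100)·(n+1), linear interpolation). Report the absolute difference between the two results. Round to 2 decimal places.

17.60

Sorted: 198, 238, 260, 355, 409, 412, 452, 557, 564, 567, 592, 794, 808, 862, 874, 876, 885, 902, 905, 907.
n = 20.
(a) r = 2.9; between ranks 2 (238) and 3 (260): 257.8.
(b) r = 2.1; between ranks 2 (238) and 3 (260): 240.2.
|257.8 − 240.2| = 17.6.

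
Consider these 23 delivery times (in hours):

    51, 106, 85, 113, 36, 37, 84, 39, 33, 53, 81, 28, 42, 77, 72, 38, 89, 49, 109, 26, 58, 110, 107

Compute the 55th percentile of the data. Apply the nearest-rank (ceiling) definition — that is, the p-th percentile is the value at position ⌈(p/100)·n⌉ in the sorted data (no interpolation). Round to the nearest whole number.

Sorted: 26, 28, 33, 36, 37, 38, 39, 42, 49, 51, 53, 58, 72, 77, 81, 84, 85, 89, 106, 107, 109, 110, 113.
n = 23.
Position = ⌈55/100 · 23⌉ = ⌈12.65⌉ = 13.
The value at rank 13 is 72.

72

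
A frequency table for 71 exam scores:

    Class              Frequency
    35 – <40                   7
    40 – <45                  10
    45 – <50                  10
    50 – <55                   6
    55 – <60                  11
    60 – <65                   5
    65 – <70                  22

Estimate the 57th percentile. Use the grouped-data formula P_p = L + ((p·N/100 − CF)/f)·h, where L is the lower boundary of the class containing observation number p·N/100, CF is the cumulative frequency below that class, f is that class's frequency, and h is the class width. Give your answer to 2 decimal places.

58.40

N = 71; target position k = 57/100 · 71 = 40.47.
Cumulative frequencies: 7, 17, 27, 33, 44, 49, 71.
Observation 40.47 falls in the class 55 – <60.
L = 55, CF = 33, f = 11, h = 5.
P57 = 55 + ((40.47 − 33)/11)·5 = 55 + 3.39545 = 58.3955.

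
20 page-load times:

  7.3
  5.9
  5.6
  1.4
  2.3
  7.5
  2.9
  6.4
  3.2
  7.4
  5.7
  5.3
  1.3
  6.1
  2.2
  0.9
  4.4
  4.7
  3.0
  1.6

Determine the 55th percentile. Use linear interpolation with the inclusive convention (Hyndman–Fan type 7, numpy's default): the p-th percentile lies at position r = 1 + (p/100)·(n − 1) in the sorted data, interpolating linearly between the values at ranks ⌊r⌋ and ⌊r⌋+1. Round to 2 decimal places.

Sorted: 0.9, 1.3, 1.4, 1.6, 2.2, 2.3, 2.9, 3.0, 3.2, 4.4, 4.7, 5.3, 5.6, 5.7, 5.9, 6.1, 6.4, 7.3, 7.4, 7.5.
n = 20.
r = 1 + (55/100)·(20 − 1) = 1 + 10.45 = 11.45.
Rank 11 is 4.7 and rank 12 is 5.3.
Interpolate: 4.7 + 0.45·(5.3 − 4.7) = 4.7 + 0.45·0.6 = 4.97.

4.97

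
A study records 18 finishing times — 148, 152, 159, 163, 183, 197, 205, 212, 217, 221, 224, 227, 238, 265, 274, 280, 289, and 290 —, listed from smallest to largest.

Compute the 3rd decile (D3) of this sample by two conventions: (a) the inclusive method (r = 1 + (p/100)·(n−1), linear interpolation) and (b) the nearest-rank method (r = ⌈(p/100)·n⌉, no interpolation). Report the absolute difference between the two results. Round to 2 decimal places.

n = 18.
(a) r = 6.1; between ranks 6 (197) and 7 (205): 197.8.
(b) the nearest-rank method: rank 6 → 197.
|197.8 − 197| = 0.8.

0.80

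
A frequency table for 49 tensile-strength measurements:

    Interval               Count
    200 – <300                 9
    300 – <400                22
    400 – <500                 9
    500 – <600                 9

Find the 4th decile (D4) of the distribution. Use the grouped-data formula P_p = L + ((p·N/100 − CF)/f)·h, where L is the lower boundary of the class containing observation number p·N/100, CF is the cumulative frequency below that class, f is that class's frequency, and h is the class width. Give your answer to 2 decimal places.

348.18

N = 49; target position k = 40/100 · 49 = 19.6.
Cumulative frequencies: 9, 31, 40, 49.
Observation 19.6 falls in the class 300 – <400.
L = 300, CF = 9, f = 22, h = 100.
P40 = 300 + ((19.6 − 9)/22)·100 = 300 + 48.1818 = 348.182.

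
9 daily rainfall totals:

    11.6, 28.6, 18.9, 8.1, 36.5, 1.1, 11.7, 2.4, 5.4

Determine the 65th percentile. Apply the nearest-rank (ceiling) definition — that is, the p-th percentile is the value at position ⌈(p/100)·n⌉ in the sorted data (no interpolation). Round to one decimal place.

Sorted: 1.1, 2.4, 5.4, 8.1, 11.6, 11.7, 18.9, 28.6, 36.5.
n = 9.
Position = ⌈65/100 · 9⌉ = ⌈5.85⌉ = 6.
The value at rank 6 is 11.7.

11.7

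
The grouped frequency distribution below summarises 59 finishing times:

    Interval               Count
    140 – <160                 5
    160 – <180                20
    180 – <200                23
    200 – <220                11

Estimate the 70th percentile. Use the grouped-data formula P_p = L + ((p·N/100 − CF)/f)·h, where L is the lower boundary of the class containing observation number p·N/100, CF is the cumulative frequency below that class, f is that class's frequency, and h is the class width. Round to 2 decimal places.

194.17

N = 59; target position k = 70/100 · 59 = 41.3.
Cumulative frequencies: 5, 25, 48, 59.
Observation 41.3 falls in the class 180 – <200.
L = 180, CF = 25, f = 23, h = 20.
P70 = 180 + ((41.3 − 25)/23)·20 = 180 + 14.1739 = 194.174.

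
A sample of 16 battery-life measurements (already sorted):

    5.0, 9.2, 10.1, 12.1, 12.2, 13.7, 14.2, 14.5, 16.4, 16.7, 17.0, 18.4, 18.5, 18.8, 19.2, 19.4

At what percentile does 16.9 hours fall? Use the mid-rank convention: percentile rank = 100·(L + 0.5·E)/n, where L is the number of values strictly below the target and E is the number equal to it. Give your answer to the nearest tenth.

62.5

Count below 16.9: L = 10; count equal: E = 0; n = 16.
Percentile rank = 100·(10 + 0.5·0)/16 = 100·10/16 = 62.5.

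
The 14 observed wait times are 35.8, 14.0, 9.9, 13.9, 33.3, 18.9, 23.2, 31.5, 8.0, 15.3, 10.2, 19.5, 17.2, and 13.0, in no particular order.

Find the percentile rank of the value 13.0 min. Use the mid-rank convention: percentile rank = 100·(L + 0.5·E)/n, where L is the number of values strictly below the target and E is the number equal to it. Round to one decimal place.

25.0

Sorted: 8.0, 9.9, 10.2, 13.0, 13.9, 14.0, 15.3, 17.2, 18.9, 19.5, 23.2, 31.5, 33.3, 35.8.
Count below 13.0: L = 3; count equal: E = 1; n = 14.
Percentile rank = 100·(3 + 0.5·1)/14 = 100·3.5/14 = 25.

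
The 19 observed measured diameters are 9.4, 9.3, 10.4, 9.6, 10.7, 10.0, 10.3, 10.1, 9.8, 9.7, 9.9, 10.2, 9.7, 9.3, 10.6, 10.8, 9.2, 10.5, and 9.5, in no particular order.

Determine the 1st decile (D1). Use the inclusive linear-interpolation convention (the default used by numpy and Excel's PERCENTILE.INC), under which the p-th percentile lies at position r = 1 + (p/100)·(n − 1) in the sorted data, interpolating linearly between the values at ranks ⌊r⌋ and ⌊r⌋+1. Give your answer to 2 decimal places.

9.30

Sorted: 9.2, 9.3, 9.3, 9.4, 9.5, 9.6, 9.7, 9.7, 9.8, 9.9, 10.0, 10.1, 10.2, 10.3, 10.4, 10.5, 10.6, 10.7, 10.8.
n = 19.
r = 1 + (10/100)·(19 − 1) = 1 + 1.8 = 2.8.
Rank 2 is 9.3 and rank 3 is 9.3.
Interpolate: 9.3 + 0.8·(9.3 − 9.3) = 9.3 + 0.8·0 = 9.3.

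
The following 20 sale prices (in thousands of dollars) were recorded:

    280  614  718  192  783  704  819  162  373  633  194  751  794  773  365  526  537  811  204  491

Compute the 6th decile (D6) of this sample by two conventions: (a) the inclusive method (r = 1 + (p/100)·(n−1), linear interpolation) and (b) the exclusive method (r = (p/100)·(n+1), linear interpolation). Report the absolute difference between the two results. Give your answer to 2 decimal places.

14.20

Sorted: 162, 192, 194, 204, 280, 365, 373, 491, 526, 537, 614, 633, 704, 718, 751, 773, 783, 794, 811, 819.
n = 20.
(a) r = 12.4; between ranks 12 (633) and 13 (704): 661.4.
(b) r = 12.6; between ranks 12 (633) and 13 (704): 675.6.
|661.4 − 675.6| = 14.2.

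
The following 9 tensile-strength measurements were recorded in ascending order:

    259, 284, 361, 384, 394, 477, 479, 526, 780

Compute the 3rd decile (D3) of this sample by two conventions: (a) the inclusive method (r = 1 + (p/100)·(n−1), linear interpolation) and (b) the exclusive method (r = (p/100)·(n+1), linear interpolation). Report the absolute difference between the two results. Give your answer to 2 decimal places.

9.20

n = 9.
(a) r = 3.4; between ranks 3 (361) and 4 (384): 370.2.
(b) r = 3 → value at rank 3 = 361.
|370.2 − 361| = 9.2.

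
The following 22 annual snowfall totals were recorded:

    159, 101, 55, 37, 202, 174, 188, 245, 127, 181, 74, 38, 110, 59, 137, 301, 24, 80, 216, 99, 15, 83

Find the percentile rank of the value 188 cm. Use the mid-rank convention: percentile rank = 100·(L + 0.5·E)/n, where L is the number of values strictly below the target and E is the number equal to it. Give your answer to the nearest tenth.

79.5

Sorted: 15, 24, 37, 38, 55, 59, 74, 80, 83, 99, 101, 110, 127, 137, 159, 174, 181, 188, 202, 216, 245, 301.
Count below 188: L = 17; count equal: E = 1; n = 22.
Percentile rank = 100·(17 + 0.5·1)/22 = 100·17.5/22 = 79.55.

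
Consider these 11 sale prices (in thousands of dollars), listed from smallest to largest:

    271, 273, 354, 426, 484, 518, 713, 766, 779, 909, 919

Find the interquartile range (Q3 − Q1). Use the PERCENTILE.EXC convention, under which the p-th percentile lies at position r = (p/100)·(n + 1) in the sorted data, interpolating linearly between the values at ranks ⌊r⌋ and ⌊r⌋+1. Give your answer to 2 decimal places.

n = 11.
P25: r = 3 (integer) → 354.
P75: r = 9 (integer) → 779.
Difference: 779 − 354 = 425.

425.00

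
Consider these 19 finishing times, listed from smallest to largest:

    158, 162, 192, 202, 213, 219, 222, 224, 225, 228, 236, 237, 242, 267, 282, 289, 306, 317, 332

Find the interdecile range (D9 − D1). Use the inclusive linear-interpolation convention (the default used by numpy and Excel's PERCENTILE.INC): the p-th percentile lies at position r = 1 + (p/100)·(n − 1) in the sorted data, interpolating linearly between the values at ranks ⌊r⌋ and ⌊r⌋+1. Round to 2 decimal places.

n = 19.
P10: r = 2.8; ranks 2–3 are 162, 192; interpolating gives 186.
P90: r = 17.2; ranks 17–18 are 306, 317; interpolating gives 308.2.
Difference: 308.2 − 186 = 122.2.

122.20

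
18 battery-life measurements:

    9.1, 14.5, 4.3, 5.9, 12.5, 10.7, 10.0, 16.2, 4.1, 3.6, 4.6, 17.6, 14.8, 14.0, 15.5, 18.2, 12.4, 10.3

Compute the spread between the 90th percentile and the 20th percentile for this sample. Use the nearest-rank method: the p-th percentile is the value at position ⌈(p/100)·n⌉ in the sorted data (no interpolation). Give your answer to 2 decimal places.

Sorted: 3.6, 4.1, 4.3, 4.6, 5.9, 9.1, 10.0, 10.3, 10.7, 12.4, 12.5, 14.0, 14.5, 14.8, 15.5, 16.2, 17.6, 18.2.
n = 18.
P20: rank ⌈20/100·18⌉ = 4 → 4.6.
P90: rank ⌈90/100·18⌉ = 17 → 17.6.
Difference: 17.6 − 4.6 = 13.

13.00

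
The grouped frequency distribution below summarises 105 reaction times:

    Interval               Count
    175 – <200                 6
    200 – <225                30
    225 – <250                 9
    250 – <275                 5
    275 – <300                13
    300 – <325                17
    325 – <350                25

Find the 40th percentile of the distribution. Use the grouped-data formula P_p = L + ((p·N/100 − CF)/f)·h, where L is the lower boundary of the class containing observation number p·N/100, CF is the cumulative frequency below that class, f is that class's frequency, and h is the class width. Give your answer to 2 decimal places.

241.67

N = 105; target position k = 40/100 · 105 = 42.
Cumulative frequencies: 6, 36, 45, 50, 63, 80, 105.
Observation 42 falls in the class 225 – <250.
L = 225, CF = 36, f = 9, h = 25.
P40 = 225 + ((42 − 36)/9)·25 = 225 + 16.6667 = 241.667.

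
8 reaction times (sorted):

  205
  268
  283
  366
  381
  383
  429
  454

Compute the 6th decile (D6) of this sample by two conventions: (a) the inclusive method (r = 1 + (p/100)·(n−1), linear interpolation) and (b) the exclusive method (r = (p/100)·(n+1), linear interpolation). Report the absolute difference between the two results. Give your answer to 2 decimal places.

n = 8.
(a) r = 5.2; between ranks 5 (381) and 6 (383): 381.4.
(b) r = 5.4; between ranks 5 (381) and 6 (383): 381.8.
|381.4 − 381.8| = 0.4.

0.40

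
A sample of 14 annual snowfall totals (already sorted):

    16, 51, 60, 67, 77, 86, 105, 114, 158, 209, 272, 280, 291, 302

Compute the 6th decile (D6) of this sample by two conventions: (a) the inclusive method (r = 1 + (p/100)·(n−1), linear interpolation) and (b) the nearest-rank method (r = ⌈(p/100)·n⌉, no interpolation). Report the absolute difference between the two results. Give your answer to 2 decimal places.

n = 14.
(a) r = 8.8; between ranks 8 (114) and 9 (158): 149.2.
(b) the nearest-rank method: rank 9 → 158.
|149.2 − 158| = 8.8.

8.80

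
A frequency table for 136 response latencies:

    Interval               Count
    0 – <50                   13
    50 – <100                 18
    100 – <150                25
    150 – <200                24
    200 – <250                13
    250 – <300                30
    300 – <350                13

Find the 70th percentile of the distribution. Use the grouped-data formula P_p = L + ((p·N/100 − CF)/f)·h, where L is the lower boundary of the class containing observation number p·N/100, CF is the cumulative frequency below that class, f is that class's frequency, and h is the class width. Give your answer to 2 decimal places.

N = 136; target position k = 70/100 · 136 = 95.2.
Cumulative frequencies: 13, 31, 56, 80, 93, 123, 136.
Observation 95.2 falls in the class 250 – <300.
L = 250, CF = 93, f = 30, h = 50.
P70 = 250 + ((95.2 − 93)/30)·50 = 250 + 3.66667 = 253.667.

253.67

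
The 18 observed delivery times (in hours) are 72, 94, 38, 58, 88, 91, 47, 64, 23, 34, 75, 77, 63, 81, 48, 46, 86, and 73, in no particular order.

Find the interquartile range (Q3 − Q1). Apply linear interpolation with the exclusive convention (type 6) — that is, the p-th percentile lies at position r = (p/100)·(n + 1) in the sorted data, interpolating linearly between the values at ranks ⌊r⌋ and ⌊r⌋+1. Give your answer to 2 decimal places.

35.50

Sorted: 23, 34, 38, 46, 47, 48, 58, 63, 64, 72, 73, 75, 77, 81, 86, 88, 91, 94.
n = 18.
P25: r = 4.75; ranks 4–5 are 46, 47; interpolating gives 46.75.
P75: r = 14.25; ranks 14–15 are 81, 86; interpolating gives 82.25.
Difference: 82.25 − 46.75 = 35.5.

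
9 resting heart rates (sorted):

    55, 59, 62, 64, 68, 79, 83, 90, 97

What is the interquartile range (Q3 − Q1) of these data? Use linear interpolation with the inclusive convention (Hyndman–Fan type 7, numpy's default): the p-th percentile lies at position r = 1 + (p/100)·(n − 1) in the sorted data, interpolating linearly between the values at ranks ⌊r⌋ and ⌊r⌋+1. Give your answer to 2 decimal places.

n = 9.
P25: r = 3 (integer) → 62.
P75: r = 7 (integer) → 83.
Difference: 83 − 62 = 21.

21.00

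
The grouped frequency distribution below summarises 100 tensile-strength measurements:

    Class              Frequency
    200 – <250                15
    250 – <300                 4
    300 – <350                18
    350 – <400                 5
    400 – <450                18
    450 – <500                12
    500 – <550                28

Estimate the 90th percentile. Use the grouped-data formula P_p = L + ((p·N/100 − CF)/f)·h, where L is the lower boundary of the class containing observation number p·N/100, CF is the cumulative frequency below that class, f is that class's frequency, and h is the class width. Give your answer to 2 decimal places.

532.14

N = 100; target position k = 90/100 · 100 = 90.
Cumulative frequencies: 15, 19, 37, 42, 60, 72, 100.
Observation 90 falls in the class 500 – <550.
L = 500, CF = 72, f = 28, h = 50.
P90 = 500 + ((90 − 72)/28)·50 = 500 + 32.1429 = 532.143.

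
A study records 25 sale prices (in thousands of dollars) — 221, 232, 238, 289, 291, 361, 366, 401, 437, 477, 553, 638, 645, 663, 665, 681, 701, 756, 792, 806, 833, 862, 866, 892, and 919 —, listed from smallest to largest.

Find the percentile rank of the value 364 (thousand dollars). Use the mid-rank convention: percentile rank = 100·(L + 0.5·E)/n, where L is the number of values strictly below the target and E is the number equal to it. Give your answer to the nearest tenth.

24.0

Count below 364: L = 6; count equal: E = 0; n = 25.
Percentile rank = 100·(6 + 0.5·0)/25 = 100·6/25 = 24.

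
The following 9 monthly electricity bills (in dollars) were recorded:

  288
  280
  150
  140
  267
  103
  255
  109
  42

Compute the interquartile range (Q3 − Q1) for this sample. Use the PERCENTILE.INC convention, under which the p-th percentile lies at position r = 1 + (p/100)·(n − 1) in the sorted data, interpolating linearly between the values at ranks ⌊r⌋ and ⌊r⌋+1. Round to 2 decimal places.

158.00

Sorted: 42, 103, 109, 140, 150, 255, 267, 280, 288.
n = 9.
P25: r = 3 (integer) → 109.
P75: r = 7 (integer) → 267.
Difference: 267 − 109 = 158.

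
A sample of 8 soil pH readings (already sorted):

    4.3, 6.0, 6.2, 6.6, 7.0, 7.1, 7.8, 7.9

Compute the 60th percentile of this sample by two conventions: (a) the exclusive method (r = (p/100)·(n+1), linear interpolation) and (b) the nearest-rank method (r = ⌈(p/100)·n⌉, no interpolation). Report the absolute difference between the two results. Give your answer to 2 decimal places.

n = 8.
(a) r = 5.4; between ranks 5 (7.0) and 6 (7.1): 7.04.
(b) the nearest-rank method: rank 5 → 7.
|7.04 − 7| = 0.04.

0.04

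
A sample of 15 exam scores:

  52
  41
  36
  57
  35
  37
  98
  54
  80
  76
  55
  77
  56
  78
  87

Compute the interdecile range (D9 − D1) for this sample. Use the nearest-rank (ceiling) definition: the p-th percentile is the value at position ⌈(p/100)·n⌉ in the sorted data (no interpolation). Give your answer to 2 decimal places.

Sorted: 35, 36, 37, 41, 52, 54, 55, 56, 57, 76, 77, 78, 80, 87, 98.
n = 15.
P10: rank ⌈10/100·15⌉ = 2 → 36.
P90: rank ⌈90/100·15⌉ = 14 → 87.
Difference: 87 − 36 = 51.

51.00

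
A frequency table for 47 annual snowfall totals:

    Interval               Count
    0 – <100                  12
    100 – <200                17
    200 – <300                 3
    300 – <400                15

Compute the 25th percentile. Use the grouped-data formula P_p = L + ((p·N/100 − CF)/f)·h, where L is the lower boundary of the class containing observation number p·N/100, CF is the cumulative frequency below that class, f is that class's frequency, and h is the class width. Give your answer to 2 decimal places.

97.92

N = 47; target position k = 25/100 · 47 = 11.75.
Cumulative frequencies: 12, 29, 32, 47.
Observation 11.75 falls in the class 0 – <100.
L = 0, CF = 0, f = 12, h = 100.
P25 = 0 + ((11.75 − 0)/12)·100 = 0 + 97.9167 = 97.9167.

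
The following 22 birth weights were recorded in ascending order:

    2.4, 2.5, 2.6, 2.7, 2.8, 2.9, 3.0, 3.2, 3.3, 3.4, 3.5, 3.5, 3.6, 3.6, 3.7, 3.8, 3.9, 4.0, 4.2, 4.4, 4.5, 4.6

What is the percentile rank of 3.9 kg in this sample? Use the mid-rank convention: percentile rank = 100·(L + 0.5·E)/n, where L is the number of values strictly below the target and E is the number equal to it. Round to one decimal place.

75.0

Count below 3.9: L = 16; count equal: E = 1; n = 22.
Percentile rank = 100·(16 + 0.5·1)/22 = 100·16.5/22 = 75.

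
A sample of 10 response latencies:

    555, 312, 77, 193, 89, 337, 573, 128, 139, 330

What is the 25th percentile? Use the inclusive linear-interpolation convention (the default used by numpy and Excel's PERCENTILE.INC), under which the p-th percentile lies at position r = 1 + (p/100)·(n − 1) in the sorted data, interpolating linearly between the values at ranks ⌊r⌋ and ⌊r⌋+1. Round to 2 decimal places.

130.75

Sorted: 77, 89, 128, 139, 193, 312, 330, 337, 555, 573.
n = 10.
r = 1 + (25/100)·(10 − 1) = 1 + 2.25 = 3.25.
Rank 3 is 128 and rank 4 is 139.
Interpolate: 128 + 0.25·(139 − 128) = 128 + 0.25·11 = 130.75.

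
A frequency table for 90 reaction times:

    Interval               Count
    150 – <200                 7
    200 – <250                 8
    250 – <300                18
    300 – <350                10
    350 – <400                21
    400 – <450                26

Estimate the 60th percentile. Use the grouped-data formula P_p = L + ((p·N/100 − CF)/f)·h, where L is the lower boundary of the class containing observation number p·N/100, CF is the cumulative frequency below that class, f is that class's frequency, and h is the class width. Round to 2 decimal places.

N = 90; target position k = 60/100 · 90 = 54.
Cumulative frequencies: 7, 15, 33, 43, 64, 90.
Observation 54 falls in the class 350 – <400.
L = 350, CF = 43, f = 21, h = 50.
P60 = 350 + ((54 − 43)/21)·50 = 350 + 26.1905 = 376.19.

376.19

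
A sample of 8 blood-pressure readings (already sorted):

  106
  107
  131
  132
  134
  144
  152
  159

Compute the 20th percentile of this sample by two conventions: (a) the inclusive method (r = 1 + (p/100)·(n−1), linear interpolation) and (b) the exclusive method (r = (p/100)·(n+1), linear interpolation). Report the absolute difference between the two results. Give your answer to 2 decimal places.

n = 8.
(a) r = 2.4; between ranks 2 (107) and 3 (131): 116.6.
(b) r = 1.8; between ranks 1 (106) and 2 (107): 106.8.
|116.6 − 106.8| = 9.8.

9.80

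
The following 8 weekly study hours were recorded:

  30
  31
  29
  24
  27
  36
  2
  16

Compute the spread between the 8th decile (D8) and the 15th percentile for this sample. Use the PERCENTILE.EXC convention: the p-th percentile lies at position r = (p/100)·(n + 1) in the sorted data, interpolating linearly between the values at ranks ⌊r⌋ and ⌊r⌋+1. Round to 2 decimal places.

25.10

Sorted: 2, 16, 24, 27, 29, 30, 31, 36.
n = 8.
P15: r = 1.35; ranks 1–2 are 2, 16; interpolating gives 6.9.
P80: r = 7.2; ranks 7–8 are 31, 36; interpolating gives 32.
Difference: 32 − 6.9 = 25.1.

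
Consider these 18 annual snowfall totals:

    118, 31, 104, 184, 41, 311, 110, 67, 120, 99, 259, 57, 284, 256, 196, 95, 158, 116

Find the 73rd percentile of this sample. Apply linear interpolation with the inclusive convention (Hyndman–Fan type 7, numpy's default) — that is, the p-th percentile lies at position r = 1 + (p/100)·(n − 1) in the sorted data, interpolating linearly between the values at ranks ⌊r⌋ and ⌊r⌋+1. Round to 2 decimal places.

Sorted: 31, 41, 57, 67, 95, 99, 104, 110, 116, 118, 120, 158, 184, 196, 256, 259, 284, 311.
n = 18.
r = 1 + (73/100)·(18 − 1) = 1 + 12.41 = 13.41.
Rank 13 is 184 and rank 14 is 196.
Interpolate: 184 + 0.41·(196 − 184) = 184 + 0.41·12 = 188.92.

188.92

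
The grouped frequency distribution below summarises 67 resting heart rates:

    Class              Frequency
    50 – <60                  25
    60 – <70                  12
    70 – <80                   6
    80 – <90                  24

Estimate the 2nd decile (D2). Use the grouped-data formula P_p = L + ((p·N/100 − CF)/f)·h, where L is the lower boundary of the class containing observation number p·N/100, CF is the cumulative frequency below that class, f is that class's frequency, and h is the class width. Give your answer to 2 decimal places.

55.36

N = 67; target position k = 20/100 · 67 = 13.4.
Cumulative frequencies: 25, 37, 43, 67.
Observation 13.4 falls in the class 50 – <60.
L = 50, CF = 0, f = 25, h = 10.
P20 = 50 + ((13.4 − 0)/25)·10 = 50 + 5.36 = 55.36.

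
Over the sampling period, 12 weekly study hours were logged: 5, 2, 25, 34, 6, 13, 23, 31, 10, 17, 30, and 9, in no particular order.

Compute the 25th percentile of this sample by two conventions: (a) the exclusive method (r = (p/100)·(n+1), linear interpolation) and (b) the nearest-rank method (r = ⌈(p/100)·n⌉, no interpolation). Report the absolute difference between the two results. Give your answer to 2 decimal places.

Sorted: 2, 5, 6, 9, 10, 13, 17, 23, 25, 30, 31, 34.
n = 12.
(a) r = 3.25; between ranks 3 (6) and 4 (9): 6.75.
(b) the nearest-rank method: rank 3 → 6.
|6.75 − 6| = 0.75.

0.75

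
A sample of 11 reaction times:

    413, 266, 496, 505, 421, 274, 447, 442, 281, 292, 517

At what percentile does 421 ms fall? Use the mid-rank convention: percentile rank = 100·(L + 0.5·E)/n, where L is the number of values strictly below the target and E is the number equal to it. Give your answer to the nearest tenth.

Sorted: 266, 274, 281, 292, 413, 421, 442, 447, 496, 505, 517.
Count below 421: L = 5; count equal: E = 1; n = 11.
Percentile rank = 100·(5 + 0.5·1)/11 = 100·5.5/11 = 50.

50.0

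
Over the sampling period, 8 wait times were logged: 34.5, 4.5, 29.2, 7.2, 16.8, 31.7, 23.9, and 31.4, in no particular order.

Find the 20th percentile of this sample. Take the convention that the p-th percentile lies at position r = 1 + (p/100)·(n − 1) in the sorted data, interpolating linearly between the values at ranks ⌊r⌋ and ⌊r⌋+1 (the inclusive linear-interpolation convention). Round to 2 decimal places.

11.04

Sorted: 4.5, 7.2, 16.8, 23.9, 29.2, 31.4, 31.7, 34.5.
n = 8.
r = 1 + (20/100)·(8 − 1) = 1 + 1.4 = 2.4.
Rank 2 is 7.2 and rank 3 is 16.8.
Interpolate: 7.2 + 0.4·(16.8 − 7.2) = 7.2 + 0.4·9.6 = 11.04.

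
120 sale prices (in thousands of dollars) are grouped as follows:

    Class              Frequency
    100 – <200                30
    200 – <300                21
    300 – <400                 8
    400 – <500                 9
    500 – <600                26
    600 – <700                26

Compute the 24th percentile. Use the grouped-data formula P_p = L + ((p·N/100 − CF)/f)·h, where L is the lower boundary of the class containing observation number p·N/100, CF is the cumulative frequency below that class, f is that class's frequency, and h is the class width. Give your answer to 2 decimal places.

N = 120; target position k = 24/100 · 120 = 28.8.
Cumulative frequencies: 30, 51, 59, 68, 94, 120.
Observation 28.8 falls in the class 100 – <200.
L = 100, CF = 0, f = 30, h = 100.
P24 = 100 + ((28.8 − 0)/30)·100 = 100 + 96 = 196.

196.00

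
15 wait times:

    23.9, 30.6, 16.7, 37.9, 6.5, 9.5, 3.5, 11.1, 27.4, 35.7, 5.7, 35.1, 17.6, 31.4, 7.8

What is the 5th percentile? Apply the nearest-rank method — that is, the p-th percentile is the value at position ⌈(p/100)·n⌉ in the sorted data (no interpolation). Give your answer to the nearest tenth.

Sorted: 3.5, 5.7, 6.5, 7.8, 9.5, 11.1, 16.7, 17.6, 23.9, 27.4, 30.6, 31.4, 35.1, 35.7, 37.9.
n = 15.
Position = ⌈5/100 · 15⌉ = ⌈0.75⌉ = 1.
The value at rank 1 is 3.5.

3.5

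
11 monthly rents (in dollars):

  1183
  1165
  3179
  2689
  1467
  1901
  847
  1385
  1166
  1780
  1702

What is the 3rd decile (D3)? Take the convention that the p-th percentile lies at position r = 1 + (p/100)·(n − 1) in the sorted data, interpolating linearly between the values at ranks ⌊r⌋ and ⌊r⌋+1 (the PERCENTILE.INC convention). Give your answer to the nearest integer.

1183

Sorted: 847, 1165, 1166, 1183, 1385, 1467, 1702, 1780, 1901, 2689, 3179.
n = 11.
r = 1 + (30/100)·(11 − 1) = 1 + 3 = 4.
r is an integer, so P30 is the value at rank 4: 1183.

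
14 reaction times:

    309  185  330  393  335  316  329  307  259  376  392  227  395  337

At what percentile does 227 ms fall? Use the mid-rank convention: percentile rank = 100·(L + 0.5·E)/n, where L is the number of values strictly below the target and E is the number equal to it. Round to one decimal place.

10.7

Sorted: 185, 227, 259, 307, 309, 316, 329, 330, 335, 337, 376, 392, 393, 395.
Count below 227: L = 1; count equal: E = 1; n = 14.
Percentile rank = 100·(1 + 0.5·1)/14 = 100·1.5/14 = 10.71.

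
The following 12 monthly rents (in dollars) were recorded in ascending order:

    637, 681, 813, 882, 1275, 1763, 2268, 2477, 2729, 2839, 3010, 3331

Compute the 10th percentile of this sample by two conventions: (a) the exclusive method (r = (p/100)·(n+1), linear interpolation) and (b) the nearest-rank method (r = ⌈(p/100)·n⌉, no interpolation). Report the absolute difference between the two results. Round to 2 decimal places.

n = 12.
(a) r = 1.3; between ranks 1 (637) and 2 (681): 650.2.
(b) the nearest-rank method: rank 2 → 681.
|650.2 − 681| = 30.8.

30.80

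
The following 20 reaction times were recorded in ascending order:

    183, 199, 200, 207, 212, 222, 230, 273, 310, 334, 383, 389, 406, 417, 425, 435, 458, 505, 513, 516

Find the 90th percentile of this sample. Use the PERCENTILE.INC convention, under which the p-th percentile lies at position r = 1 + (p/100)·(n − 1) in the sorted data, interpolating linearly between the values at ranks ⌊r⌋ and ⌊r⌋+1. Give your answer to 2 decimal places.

505.80

n = 20.
r = 1 + (90/100)·(20 − 1) = 1 + 17.1 = 18.1.
Rank 18 is 505 and rank 19 is 513.
Interpolate: 505 + 0.1·(513 − 505) = 505 + 0.1·8 = 505.8.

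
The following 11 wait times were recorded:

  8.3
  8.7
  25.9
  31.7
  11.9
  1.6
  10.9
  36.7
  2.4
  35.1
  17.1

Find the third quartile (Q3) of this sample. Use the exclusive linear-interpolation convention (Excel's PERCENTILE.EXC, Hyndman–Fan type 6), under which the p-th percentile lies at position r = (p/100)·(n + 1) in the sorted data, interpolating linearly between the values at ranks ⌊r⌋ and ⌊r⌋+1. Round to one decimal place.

31.7

Sorted: 1.6, 2.4, 8.3, 8.7, 10.9, 11.9, 17.1, 25.9, 31.7, 35.1, 36.7.
n = 11.
r = (75/100)·(11 + 1) = 9.
r is an integer, so P75 is the value at rank 9: 31.7.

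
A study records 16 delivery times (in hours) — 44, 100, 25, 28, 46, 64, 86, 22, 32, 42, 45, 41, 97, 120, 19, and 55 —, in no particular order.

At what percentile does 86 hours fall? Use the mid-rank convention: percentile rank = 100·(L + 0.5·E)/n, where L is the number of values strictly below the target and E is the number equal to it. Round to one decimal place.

78.1

Sorted: 19, 22, 25, 28, 32, 41, 42, 44, 45, 46, 55, 64, 86, 97, 100, 120.
Count below 86: L = 12; count equal: E = 1; n = 16.
Percentile rank = 100·(12 + 0.5·1)/16 = 100·12.5/16 = 78.12.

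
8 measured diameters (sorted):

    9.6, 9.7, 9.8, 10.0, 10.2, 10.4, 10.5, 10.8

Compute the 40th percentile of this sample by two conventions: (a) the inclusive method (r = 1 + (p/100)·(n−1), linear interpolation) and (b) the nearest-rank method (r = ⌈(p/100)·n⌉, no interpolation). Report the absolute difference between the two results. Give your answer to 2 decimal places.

n = 8.
(a) r = 3.8; between ranks 3 (9.8) and 4 (10.0): 9.96.
(b) the nearest-rank method: rank 4 → 10.
|9.96 − 10| = 0.04.

0.04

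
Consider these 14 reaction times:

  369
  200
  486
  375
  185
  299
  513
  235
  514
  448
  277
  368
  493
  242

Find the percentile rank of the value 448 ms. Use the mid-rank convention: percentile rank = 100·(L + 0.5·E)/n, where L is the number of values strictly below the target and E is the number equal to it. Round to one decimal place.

67.9

Sorted: 185, 200, 235, 242, 277, 299, 368, 369, 375, 448, 486, 493, 513, 514.
Count below 448: L = 9; count equal: E = 1; n = 14.
Percentile rank = 100·(9 + 0.5·1)/14 = 100·9.5/14 = 67.86.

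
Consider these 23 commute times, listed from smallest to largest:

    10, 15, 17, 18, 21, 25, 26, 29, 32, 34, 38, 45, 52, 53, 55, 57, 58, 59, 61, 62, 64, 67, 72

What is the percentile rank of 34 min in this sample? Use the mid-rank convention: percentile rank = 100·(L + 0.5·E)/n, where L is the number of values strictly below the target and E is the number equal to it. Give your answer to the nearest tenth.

Count below 34: L = 9; count equal: E = 1; n = 23.
Percentile rank = 100·(9 + 0.5·1)/23 = 100·9.5/23 = 41.3.

41.3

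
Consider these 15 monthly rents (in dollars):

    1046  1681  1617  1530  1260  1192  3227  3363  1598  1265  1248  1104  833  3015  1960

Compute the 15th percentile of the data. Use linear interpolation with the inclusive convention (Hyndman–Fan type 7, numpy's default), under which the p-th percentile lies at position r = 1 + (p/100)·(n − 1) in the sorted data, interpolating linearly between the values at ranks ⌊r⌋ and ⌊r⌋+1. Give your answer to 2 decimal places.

1112.80

Sorted: 833, 1046, 1104, 1192, 1248, 1260, 1265, 1530, 1598, 1617, 1681, 1960, 3015, 3227, 3363.
n = 15.
r = 1 + (15/100)·(15 − 1) = 1 + 2.1 = 3.1.
Rank 3 is 1104 and rank 4 is 1192.
Interpolate: 1104 + 0.1·(1192 − 1104) = 1104 + 0.1·88 = 1112.8.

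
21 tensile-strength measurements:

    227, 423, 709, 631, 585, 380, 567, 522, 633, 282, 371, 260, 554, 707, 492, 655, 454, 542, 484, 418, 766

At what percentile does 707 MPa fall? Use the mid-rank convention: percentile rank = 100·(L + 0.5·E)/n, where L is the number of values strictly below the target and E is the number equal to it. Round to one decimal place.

Sorted: 227, 260, 282, 371, 380, 418, 423, 454, 484, 492, 522, 542, 554, 567, 585, 631, 633, 655, 707, 709, 766.
Count below 707: L = 18; count equal: E = 1; n = 21.
Percentile rank = 100·(18 + 0.5·1)/21 = 100·18.5/21 = 88.1.

88.1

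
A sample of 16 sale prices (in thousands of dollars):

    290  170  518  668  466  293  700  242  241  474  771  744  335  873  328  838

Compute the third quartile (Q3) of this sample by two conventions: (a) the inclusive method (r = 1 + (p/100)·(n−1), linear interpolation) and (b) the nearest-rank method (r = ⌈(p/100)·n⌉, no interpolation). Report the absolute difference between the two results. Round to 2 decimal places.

11.00

Sorted: 170, 241, 242, 290, 293, 328, 335, 466, 474, 518, 668, 700, 744, 771, 838, 873.
n = 16.
(a) r = 12.25; between ranks 12 (700) and 13 (744): 711.
(b) the nearest-rank method: rank 12 → 700.
|711 − 700| = 11.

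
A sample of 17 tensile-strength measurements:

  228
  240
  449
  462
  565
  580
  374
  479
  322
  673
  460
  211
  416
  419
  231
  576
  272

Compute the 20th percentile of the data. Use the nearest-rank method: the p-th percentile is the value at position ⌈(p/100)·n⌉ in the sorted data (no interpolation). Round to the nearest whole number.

Sorted: 211, 228, 231, 240, 272, 322, 374, 416, 419, 449, 460, 462, 479, 565, 576, 580, 673.
n = 17.
Position = ⌈20/100 · 17⌉ = ⌈3.4⌉ = 4.
The value at rank 4 is 240.

240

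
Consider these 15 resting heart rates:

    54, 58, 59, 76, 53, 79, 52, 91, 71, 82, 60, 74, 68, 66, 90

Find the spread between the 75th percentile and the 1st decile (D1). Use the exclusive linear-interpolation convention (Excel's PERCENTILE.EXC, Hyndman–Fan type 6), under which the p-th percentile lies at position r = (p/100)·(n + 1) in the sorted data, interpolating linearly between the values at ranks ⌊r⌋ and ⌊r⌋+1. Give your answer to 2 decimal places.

26.40

Sorted: 52, 53, 54, 58, 59, 60, 66, 68, 71, 74, 76, 79, 82, 90, 91.
n = 15.
P10: r = 1.6; ranks 1–2 are 52, 53; interpolating gives 52.6.
P75: r = 12 (integer) → 79.
Difference: 79 − 52.6 = 26.4.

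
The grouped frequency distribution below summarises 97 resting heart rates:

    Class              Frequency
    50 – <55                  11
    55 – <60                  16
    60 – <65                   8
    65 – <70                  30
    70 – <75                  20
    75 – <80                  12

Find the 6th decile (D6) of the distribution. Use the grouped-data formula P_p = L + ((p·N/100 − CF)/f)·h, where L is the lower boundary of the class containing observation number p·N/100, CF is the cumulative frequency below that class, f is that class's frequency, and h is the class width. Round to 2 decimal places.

68.87

N = 97; target position k = 60/100 · 97 = 58.2.
Cumulative frequencies: 11, 27, 35, 65, 85, 97.
Observation 58.2 falls in the class 65 – <70.
L = 65, CF = 35, f = 30, h = 5.
P60 = 65 + ((58.2 − 35)/30)·5 = 65 + 3.86667 = 68.8667.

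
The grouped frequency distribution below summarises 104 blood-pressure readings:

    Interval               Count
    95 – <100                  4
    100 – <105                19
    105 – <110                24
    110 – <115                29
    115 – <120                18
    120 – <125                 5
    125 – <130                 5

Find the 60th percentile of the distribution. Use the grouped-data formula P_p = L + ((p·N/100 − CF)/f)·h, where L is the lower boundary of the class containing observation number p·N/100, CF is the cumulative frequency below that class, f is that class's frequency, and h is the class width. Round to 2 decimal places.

N = 104; target position k = 60/100 · 104 = 62.4.
Cumulative frequencies: 4, 23, 47, 76, 94, 99, 104.
Observation 62.4 falls in the class 110 – <115.
L = 110, CF = 47, f = 29, h = 5.
P60 = 110 + ((62.4 − 47)/29)·5 = 110 + 2.65517 = 112.655.

112.66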